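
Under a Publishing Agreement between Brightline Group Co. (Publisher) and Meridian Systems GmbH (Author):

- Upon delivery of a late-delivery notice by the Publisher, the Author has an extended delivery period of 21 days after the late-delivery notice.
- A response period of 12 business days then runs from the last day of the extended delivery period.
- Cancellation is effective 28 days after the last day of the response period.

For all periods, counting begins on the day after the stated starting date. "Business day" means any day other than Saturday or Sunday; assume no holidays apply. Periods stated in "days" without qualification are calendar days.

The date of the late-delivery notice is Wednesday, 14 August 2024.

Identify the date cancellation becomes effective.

18 October 2024

Adding 21 calendar days to 14 August 2024 gives 4 September 2024, which is the last day of the extended delivery period.
The last day of the response period: 12 business days after Wednesday, 4 September 2024, skipping weekends — Sep 5, Sep 6, Sep 9, Sep 10, …, Sep 18, Sep 19, Sep 20 — lands on Friday, 20 September 2024.
Adding 28 calendar days to 20 September 2024 gives 18 October 2024, which is the date cancellation becomes effective.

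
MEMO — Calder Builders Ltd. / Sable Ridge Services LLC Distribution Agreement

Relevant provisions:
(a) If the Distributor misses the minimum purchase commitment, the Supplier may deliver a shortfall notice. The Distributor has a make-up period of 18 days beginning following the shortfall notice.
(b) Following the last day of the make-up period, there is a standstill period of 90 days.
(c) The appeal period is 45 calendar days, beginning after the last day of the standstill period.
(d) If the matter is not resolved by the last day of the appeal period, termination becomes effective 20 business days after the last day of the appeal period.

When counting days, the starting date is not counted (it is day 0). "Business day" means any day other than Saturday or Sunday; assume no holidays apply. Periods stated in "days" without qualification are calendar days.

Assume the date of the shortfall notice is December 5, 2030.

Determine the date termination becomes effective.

June 4, 2031

The last day of the make-up period: 18 calendar days after December 5, 2030 is December 23, 2030.
The last day of the standstill period: December 23, 2030 + 90 days = March 23, 2031.
The last day of the appeal period: March 23, 2031 + 45 days = May 7, 2031.
The date termination becomes effective: 20 business days after Wednesday, May 7, 2031, skipping weekends — May 8, May 9, May 12, May 13, …, Jun 2, Jun 3, Jun 4 — lands on Wednesday, June 4, 2031.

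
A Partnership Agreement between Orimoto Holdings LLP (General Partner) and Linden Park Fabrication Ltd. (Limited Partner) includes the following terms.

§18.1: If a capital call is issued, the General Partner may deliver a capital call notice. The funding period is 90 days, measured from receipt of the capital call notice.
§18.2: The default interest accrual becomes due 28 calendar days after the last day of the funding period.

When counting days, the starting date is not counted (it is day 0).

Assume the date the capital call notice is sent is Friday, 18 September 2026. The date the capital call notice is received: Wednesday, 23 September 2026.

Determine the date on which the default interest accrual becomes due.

The last day of the funding period: 90 calendar days after 23 September 2026 is 22 December 2026.
Adding 28 calendar days to 22 December 2026 gives 19 January 2027, which is the date on which the default interest accrual becomes due.

19 January 2027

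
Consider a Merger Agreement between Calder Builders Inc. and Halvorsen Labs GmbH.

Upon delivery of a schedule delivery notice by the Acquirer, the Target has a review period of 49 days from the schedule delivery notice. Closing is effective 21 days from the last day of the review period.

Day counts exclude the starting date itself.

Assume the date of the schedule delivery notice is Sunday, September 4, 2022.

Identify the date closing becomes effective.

Adding 49 calendar days to September 4, 2022 gives October 23, 2022, which is the last day of the review period.
The date closing becomes effective: 21 calendar days after October 23, 2022 is November 13, 2022.

November 13, 2022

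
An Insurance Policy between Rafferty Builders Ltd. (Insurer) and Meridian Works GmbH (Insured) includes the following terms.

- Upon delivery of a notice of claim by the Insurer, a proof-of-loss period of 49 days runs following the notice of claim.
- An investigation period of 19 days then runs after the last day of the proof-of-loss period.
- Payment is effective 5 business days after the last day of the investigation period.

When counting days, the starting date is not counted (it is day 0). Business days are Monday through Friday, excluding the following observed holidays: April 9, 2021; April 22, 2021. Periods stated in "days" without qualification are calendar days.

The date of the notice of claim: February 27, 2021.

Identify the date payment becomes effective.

May 13, 2021

The last day of the proof-of-loss period: February 27, 2021 + 49 days = April 17, 2021.
The last day of the investigation period: April 17, 2021 + 19 days = May 6, 2021.
The date payment becomes effective: 5 business days after Thursday, May 6, 2021, skipping weekends — May 7, May 10, May 11, May 12, May 13 — lands on Thursday, May 13, 2021.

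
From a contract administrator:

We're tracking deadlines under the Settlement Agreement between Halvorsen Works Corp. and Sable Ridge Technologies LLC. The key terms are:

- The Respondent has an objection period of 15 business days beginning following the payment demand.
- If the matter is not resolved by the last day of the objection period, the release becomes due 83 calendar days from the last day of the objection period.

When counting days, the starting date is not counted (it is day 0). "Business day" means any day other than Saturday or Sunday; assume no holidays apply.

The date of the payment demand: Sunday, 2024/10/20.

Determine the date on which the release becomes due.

2025/01/30

From Sunday, 2024/10/20, 15 business days (Oct 21, Oct 22, Oct 23, Oct 24, …, Nov 6, Nov 7, Nov 8, skipping weekends) brings us to Friday, 2024/11/08, which is the last day of the objection period.
The date on which the release becomes due: 2024/11/08 + 83 days = 2025/01/30.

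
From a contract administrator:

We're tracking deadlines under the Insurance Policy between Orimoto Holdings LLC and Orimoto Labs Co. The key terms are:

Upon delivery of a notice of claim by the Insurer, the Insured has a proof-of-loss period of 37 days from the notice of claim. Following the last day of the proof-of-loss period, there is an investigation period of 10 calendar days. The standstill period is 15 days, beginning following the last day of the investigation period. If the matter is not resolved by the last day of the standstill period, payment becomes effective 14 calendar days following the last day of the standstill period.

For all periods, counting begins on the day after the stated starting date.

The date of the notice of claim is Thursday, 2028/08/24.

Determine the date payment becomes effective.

The last day of the proof-of-loss period: 2028/08/24 + 37 days = 2028/09/30.
The last day of the investigation period: 10 calendar days after 2028/09/30 is 2028/10/10.
The last day of the standstill period: 15 calendar days after 2028/10/10 is 2028/10/25.
The date payment becomes effective: 14 calendar days after 2028/10/25 is 2028/11/08.

2028/11/08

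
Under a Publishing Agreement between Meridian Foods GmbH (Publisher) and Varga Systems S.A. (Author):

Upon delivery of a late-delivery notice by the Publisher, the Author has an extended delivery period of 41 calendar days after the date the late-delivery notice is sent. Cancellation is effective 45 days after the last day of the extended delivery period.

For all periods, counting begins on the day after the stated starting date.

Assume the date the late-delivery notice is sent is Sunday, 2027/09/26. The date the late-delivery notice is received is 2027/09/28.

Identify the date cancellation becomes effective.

Adding 41 calendar days to 2027/09/26 gives 2027/11/06, which is the last day of the extended delivery period.
The date cancellation becomes effective: 2027/11/06 + 45 days = 2027/12/21.

2027/12/21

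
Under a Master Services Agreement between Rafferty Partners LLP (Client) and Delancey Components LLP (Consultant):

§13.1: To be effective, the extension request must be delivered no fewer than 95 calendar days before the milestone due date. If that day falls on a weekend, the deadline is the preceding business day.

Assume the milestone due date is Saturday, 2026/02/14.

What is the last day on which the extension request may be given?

2025/11/11

Counting back 95 calendar days from 2026/02/14 gives 2025/11/11. That is a Tuesday, so no adjustment is needed.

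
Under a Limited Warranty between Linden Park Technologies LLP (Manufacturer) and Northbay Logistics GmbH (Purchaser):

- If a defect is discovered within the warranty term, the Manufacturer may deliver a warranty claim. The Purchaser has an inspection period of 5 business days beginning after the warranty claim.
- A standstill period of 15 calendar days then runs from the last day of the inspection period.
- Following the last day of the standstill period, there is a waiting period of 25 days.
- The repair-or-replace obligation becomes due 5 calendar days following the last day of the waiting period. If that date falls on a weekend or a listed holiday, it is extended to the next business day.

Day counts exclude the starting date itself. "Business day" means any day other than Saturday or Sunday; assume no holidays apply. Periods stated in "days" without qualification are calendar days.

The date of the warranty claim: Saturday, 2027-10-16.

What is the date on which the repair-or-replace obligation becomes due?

2027-12-06

The last day of the inspection period: 5 business days after Saturday, 2027-10-16, skipping weekends — Oct 18, Oct 19, Oct 20, Oct 21, Oct 22 — lands on Friday, 2027-10-22.
Adding 15 calendar days to 2027-10-22 gives 2027-11-06, which is the last day of the standstill period.
The last day of the waiting period: 25 calendar days after 2027-11-06 is 2027-12-01.
Adding 5 calendar days to 2027-12-01 gives 2027-12-06, which is the date on which the repair-or-replace obligation becomes due. 2027-12-06 is a Monday, so no roll-forward applies.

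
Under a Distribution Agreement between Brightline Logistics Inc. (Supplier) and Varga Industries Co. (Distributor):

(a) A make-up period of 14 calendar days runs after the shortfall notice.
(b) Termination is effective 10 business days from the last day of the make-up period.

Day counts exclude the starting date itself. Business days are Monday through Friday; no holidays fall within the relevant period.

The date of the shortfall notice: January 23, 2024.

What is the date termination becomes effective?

Adding 14 calendar days to January 23, 2024 gives February 6, 2024, which is the last day of the make-up period.
The date termination becomes effective: 10 business days after Tuesday, February 6, 2024, skipping weekends — Feb 7, Feb 8, Feb 9, Feb 12, Feb 13, Feb 14, Feb 15, Feb 16, Feb 19, Feb 20 — lands on Tuesday, February 20, 2024.

February 20, 2024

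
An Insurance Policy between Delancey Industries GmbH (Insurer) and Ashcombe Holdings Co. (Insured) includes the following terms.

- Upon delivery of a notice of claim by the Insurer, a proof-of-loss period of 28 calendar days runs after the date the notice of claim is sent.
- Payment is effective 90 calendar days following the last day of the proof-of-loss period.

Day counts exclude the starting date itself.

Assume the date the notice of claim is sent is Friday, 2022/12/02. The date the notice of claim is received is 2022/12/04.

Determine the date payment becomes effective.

2023/03/30

The last day of the proof-of-loss period: 2022/12/02 + 28 days = 2022/12/30.
The date payment becomes effective: 2022/12/30 + 90 days = 2023/03/30.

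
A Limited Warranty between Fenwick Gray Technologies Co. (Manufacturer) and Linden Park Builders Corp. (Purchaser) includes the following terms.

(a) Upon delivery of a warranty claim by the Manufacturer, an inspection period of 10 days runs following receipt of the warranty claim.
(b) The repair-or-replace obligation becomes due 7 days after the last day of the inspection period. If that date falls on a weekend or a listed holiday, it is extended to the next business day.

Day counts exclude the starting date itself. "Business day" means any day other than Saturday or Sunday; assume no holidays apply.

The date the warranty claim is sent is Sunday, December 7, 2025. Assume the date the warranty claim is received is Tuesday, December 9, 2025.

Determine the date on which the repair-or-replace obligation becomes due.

December 26, 2025

The last day of the inspection period: 10 calendar days after December 9, 2025 is December 19, 2025.
The date on which the repair-or-replace obligation becomes due: December 19, 2025 + 7 days = December 26, 2025. December 26, 2025 is a Friday, so no roll-forward applies.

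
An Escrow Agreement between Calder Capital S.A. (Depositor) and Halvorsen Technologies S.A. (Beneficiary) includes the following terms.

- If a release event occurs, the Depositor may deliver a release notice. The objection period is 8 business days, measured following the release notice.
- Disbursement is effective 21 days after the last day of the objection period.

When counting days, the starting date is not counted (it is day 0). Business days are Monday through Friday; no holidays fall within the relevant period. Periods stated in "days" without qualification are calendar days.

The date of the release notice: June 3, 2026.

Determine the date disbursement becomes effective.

From Wednesday, June 3, 2026, 8 business days (Jun 4, Jun 5, Jun 8, Jun 9, Jun 10, Jun 11, Jun 12, Jun 15, skipping weekends) brings us to Monday, June 15, 2026, which is the last day of the objection period.
The date disbursement becomes effective: 21 calendar days after June 15, 2026 is July 6, 2026.

July 6, 2026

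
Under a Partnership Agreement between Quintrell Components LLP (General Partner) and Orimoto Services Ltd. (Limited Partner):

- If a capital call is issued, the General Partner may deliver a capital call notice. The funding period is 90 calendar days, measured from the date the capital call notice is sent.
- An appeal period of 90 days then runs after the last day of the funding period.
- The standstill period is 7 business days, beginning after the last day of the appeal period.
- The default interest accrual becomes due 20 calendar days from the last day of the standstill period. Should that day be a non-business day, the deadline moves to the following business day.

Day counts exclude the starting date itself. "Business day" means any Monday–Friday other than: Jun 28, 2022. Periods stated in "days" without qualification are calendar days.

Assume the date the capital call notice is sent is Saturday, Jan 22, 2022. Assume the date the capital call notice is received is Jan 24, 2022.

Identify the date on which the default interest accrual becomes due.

Aug 22, 2022

Adding 90 calendar days to Jan 22, 2022 gives Apr 22, 2022, which is the last day of the funding period.
The last day of the appeal period: Apr 22, 2022 + 90 days = Jul 21, 2022.
The last day of the standstill period: 7 business days after Thursday, Jul 21, 2022, skipping weekends — Jul 22, Jul 25, Jul 26, Jul 27, Jul 28, Jul 29, Aug 1 — lands on Monday, Aug 1, 2022.
Adding 20 calendar days to Aug 1, 2022 gives Aug 21, 2022, which is the date on which the default interest accrual becomes due. That falls on a Sunday, so it rolls to the next business day, Monday, Aug 22, 2022.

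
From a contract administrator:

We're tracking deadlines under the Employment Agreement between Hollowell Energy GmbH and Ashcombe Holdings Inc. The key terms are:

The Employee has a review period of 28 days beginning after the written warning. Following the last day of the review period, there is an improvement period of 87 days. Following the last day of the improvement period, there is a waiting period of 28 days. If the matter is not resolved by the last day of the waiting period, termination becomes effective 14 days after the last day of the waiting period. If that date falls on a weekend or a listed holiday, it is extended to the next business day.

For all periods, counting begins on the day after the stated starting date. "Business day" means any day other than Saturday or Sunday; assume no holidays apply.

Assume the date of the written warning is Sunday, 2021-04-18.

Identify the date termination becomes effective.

2021-09-22

The last day of the review period: 2021-04-18 + 28 days = 2021-05-16.
The last day of the improvement period: 87 calendar days after 2021-05-16 is 2021-08-11.
Adding 28 calendar days to 2021-08-11 gives 2021-09-08, which is the last day of the waiting period.
The date termination becomes effective: 2021-09-08 + 14 days = 2021-09-22. 2021-09-22 is a Wednesday, so no roll-forward applies.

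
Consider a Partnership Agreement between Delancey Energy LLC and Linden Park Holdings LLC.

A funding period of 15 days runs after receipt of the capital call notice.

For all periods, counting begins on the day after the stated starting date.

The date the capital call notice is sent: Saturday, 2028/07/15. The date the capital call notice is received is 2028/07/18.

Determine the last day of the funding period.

2028/08/02

The last day of the funding period: 2028/07/18 + 15 days = 2028/08/02.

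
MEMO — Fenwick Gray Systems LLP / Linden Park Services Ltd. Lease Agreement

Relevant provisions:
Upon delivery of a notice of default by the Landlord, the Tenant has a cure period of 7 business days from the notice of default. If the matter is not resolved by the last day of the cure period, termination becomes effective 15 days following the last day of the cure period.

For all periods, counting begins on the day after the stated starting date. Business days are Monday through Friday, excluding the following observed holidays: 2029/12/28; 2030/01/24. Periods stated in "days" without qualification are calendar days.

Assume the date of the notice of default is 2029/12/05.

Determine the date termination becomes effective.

The last day of the cure period: counting 7 business days from Wednesday, 2029/12/05 (Dec 6, Dec 7, Dec 10, Dec 11, Dec 12, Dec 13, Dec 14, skipping weekends) reaches Friday, 2029/12/14.
The date termination becomes effective: 2029/12/14 + 15 days = 2029/12/29.

2029/12/29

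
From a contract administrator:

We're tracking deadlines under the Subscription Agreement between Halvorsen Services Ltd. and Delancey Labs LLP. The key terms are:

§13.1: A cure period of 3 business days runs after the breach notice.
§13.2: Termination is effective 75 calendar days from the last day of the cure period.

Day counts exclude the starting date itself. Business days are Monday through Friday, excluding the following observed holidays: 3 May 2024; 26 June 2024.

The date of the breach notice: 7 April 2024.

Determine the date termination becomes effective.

24 June 2024

From Sunday, 7 April 2024, 3 business days (Apr 8, Apr 9, Apr 10, skipping weekends) brings us to Wednesday, 10 April 2024, which is the last day of the cure period.
Adding 75 calendar days to 10 April 2024 gives 24 June 2024, which is the date termination becomes effective.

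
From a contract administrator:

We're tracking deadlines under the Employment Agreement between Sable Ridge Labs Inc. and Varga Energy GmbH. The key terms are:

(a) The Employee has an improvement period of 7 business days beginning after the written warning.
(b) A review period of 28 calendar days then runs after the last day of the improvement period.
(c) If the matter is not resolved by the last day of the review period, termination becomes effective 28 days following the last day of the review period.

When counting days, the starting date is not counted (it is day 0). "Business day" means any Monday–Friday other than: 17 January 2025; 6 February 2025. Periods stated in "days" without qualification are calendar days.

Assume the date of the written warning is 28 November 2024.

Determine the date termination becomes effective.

3 February 2025

The last day of the improvement period: 7 business days after Thursday, 28 November 2024, skipping weekends — Nov 29, Dec 2, Dec 3, Dec 4, Dec 5, Dec 6, Dec 9 — lands on Monday, 9 December 2024.
The last day of the review period: 28 calendar days after 9 December 2024 is 6 January 2025.
Adding 28 calendar days to 6 January 2025 gives 3 February 2025, which is the date termination becomes effective.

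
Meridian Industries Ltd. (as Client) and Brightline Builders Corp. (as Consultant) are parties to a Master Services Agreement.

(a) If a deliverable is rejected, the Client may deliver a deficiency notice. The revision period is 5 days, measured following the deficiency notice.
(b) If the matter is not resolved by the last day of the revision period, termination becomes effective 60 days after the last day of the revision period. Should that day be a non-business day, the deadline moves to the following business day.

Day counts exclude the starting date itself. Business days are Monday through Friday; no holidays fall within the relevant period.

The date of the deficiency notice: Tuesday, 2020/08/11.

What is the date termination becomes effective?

2020/10/15

Adding 5 calendar days to 2020/08/11 gives 2020/08/16, which is the last day of the revision period.
The date termination becomes effective: 60 calendar days after 2020/08/16 is 2020/10/15. 2020/10/15 is a Thursday, so no roll-forward applies.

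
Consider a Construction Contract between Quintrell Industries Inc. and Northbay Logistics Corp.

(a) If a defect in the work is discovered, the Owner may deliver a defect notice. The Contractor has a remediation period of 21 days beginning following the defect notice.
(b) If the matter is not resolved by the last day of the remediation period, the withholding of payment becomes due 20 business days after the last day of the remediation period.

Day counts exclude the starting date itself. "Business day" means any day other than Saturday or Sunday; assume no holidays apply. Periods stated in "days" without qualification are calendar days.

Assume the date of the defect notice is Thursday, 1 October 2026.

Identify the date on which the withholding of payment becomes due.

19 November 2026

Adding 21 calendar days to 1 October 2026 gives 22 October 2026, which is the last day of the remediation period.
The date on which the withholding of payment becomes due: counting 20 business days from Thursday, 22 October 2026 (Oct 23, Oct 26, Oct 27, Oct 28, …, Nov 17, Nov 18, Nov 19, skipping weekends) reaches Thursday, 19 November 2026.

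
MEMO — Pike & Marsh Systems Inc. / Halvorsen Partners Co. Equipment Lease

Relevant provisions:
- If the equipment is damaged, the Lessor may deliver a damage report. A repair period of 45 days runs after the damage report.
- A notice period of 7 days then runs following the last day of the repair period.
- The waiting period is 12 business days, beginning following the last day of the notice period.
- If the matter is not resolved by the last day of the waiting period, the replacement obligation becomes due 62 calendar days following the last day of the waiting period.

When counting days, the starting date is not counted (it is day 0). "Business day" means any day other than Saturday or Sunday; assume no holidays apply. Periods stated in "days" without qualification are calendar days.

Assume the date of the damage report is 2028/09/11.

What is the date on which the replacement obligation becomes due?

2029/01/21

The last day of the repair period: 2028/09/11 + 45 days = 2028/10/26.
The last day of the notice period: 7 calendar days after 2028/10/26 is 2028/11/02.
The last day of the waiting period: counting 12 business days from Thursday, 2028/11/02 (Nov 3, Nov 6, Nov 7, Nov 8, …, Nov 16, Nov 17, Nov 20, skipping weekends) reaches Monday, 2028/11/20.
The date on which the replacement obligation becomes due: 2028/11/20 + 62 days = 2029/01/21.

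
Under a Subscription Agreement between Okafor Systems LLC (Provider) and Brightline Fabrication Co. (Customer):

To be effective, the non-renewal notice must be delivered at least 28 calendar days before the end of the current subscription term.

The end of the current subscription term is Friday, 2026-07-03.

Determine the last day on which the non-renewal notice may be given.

Counting back 28 calendar days from 2026-07-03 gives 2026-06-05.

2026-06-05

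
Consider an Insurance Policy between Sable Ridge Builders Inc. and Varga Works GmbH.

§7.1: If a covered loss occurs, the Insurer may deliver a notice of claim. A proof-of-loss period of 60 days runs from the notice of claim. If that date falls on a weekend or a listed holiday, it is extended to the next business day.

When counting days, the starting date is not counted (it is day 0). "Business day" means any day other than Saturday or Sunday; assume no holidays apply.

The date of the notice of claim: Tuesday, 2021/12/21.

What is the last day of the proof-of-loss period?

2022/02/21

The last day of the proof-of-loss period: 60 calendar days after 2021/12/21 is 2022/02/19. That falls on a Saturday, so it rolls to the next business day, Monday, 2022/02/21.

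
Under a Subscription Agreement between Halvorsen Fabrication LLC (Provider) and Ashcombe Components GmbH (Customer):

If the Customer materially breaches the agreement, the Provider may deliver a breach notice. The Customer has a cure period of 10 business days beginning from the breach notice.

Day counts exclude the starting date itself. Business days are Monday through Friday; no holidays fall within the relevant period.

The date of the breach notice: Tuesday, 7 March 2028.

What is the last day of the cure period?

21 March 2028

From Tuesday, 7 March 2028, 10 business days (Mar 8, Mar 9, Mar 10, Mar 13, Mar 14, Mar 15, Mar 16, Mar 17, Mar 20, Mar 21, skipping weekends) brings us to Tuesday, 21 March 2028, which is the last day of the cure period.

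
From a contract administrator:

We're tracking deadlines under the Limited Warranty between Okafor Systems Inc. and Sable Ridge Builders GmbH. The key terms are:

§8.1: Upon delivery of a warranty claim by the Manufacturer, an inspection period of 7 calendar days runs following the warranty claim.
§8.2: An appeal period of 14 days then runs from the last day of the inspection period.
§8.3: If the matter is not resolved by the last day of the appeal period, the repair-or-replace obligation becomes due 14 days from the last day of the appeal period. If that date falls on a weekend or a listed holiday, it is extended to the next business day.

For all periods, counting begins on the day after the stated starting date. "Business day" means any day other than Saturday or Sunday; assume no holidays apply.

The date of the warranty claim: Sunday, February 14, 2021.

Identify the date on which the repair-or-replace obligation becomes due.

March 22, 2021

The last day of the inspection period: February 14, 2021 + 7 days = February 21, 2021.
The last day of the appeal period: February 21, 2021 + 14 days = March 7, 2021.
The date on which the repair-or-replace obligation becomes due: March 7, 2021 + 14 days = March 21, 2021. That falls on a Sunday, so it rolls to the next business day, Monday, March 22, 2021.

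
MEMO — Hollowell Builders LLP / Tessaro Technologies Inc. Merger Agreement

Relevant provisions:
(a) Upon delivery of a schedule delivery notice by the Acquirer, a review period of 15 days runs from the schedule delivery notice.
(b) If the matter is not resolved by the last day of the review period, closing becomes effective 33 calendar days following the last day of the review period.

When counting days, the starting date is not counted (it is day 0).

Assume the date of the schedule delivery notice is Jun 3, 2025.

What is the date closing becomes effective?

The last day of the review period: 15 calendar days after Jun 3, 2025 is Jun 18, 2025.
The date closing becomes effective: 33 calendar days after Jun 18, 2025 is Jul 21, 2025.

Jul 21, 2025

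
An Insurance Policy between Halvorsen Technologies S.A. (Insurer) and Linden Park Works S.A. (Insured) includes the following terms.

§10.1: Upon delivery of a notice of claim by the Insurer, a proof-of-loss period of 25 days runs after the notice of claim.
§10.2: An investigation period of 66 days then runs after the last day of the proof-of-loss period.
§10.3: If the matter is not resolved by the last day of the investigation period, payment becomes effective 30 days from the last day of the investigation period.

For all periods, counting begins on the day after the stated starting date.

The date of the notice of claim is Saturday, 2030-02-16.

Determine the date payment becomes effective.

2030-06-17

The last day of the proof-of-loss period: 25 calendar days after 2030-02-16 is 2030-03-13.
The last day of the investigation period: 66 calendar days after 2030-03-13 is 2030-05-18.
Adding 30 calendar days to 2030-05-18 gives 2030-06-17, which is the date payment becomes effective.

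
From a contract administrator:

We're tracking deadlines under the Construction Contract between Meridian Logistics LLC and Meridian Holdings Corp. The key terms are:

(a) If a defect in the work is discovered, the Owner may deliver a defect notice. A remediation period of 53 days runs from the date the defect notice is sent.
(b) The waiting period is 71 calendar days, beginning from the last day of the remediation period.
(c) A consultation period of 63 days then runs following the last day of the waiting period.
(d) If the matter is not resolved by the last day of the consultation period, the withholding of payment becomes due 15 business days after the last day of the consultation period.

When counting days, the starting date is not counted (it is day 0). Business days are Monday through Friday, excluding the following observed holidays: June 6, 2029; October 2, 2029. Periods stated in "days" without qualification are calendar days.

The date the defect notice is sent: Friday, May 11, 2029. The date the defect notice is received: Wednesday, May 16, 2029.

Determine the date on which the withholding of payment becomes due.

December 5, 2029

The last day of the remediation period: 53 calendar days after May 11, 2029 is July 3, 2029.
The last day of the waiting period: July 3, 2029 + 71 days = September 12, 2029.
The last day of the consultation period: September 12, 2029 + 63 days = November 14, 2029.
From Wednesday, November 14, 2029, 15 business days (Nov 15, Nov 16, Nov 19, Nov 20, …, Dec 3, Dec 4, Dec 5, skipping weekends) brings us to Wednesday, December 5, 2029, which is the date on which the withholding of payment becomes due.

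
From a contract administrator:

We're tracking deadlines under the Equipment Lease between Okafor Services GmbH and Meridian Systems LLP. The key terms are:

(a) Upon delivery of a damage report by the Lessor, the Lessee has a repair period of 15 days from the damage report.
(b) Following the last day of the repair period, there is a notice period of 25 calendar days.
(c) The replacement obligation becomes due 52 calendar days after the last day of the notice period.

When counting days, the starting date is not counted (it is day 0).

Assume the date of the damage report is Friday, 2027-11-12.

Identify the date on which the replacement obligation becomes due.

2028-02-12

The last day of the repair period: 15 calendar days after 2027-11-12 is 2027-11-27.
The last day of the notice period: 25 calendar days after 2027-11-27 is 2027-12-22.
Adding 52 calendar days to 2027-12-22 gives 2028-02-12, which is the date on which the replacement obligation becomes due.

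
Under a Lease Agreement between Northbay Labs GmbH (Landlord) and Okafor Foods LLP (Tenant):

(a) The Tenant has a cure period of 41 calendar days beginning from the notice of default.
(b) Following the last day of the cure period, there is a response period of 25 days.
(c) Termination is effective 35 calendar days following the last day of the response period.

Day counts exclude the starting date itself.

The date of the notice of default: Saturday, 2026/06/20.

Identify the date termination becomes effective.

2026/09/29

Adding 41 calendar days to 2026/06/20 gives 2026/07/31, which is the last day of the cure period.
The last day of the response period: 25 calendar days after 2026/07/31 is 2026/08/25.
The date termination becomes effective: 35 calendar days after 2026/08/25 is 2026/09/29.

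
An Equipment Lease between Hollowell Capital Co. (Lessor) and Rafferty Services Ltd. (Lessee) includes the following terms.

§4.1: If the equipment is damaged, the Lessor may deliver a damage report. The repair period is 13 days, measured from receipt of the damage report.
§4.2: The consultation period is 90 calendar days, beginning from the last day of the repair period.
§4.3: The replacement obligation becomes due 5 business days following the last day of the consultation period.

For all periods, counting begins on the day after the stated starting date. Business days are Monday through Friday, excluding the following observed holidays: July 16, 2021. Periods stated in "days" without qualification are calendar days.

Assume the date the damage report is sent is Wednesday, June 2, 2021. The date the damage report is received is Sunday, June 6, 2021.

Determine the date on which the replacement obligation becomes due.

September 24, 2021

The last day of the repair period: 13 calendar days after June 6, 2021 is June 19, 2021.
Adding 90 calendar days to June 19, 2021 gives September 17, 2021, which is the last day of the consultation period.
The date on which the replacement obligation becomes due: 5 business days after Friday, September 17, 2021, skipping weekends — Sep 20, Sep 21, Sep 22, Sep 23, Sep 24 — lands on Friday, September 24, 2021.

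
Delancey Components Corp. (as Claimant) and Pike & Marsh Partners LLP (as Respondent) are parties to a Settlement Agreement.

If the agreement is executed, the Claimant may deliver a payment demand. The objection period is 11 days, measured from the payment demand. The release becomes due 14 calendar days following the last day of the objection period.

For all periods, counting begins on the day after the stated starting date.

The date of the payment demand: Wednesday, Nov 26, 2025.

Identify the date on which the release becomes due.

Dec 21, 2025

The last day of the objection period: Nov 26, 2025 + 11 days = Dec 7, 2025.
The date on which the release becomes due: Dec 7, 2025 + 14 days = Dec 21, 2025.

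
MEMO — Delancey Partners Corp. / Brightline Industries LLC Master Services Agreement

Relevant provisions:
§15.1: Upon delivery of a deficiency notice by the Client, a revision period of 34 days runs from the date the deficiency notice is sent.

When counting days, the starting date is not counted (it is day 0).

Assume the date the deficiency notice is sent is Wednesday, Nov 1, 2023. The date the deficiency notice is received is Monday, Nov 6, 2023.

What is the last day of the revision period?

Dec 5, 2023

The last day of the revision period: Nov 1, 2023 + 34 days = Dec 5, 2023.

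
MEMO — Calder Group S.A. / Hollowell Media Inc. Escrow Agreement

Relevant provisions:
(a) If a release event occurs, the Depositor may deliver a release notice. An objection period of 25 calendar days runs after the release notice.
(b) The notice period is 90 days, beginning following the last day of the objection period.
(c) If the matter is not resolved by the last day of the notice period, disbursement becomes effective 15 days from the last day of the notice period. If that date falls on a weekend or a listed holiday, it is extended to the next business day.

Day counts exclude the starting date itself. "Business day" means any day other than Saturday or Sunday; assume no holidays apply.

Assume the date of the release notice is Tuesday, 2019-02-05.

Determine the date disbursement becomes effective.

The last day of the objection period: 25 calendar days after 2019-02-05 is 2019-03-02.
The last day of the notice period: 2019-03-02 + 90 days = 2019-05-31.
The date disbursement becomes effective: 15 calendar days after 2019-05-31 is 2019-06-15. That falls on a Saturday, so it rolls to the next business day, Monday, 2019-06-17.

2019-06-17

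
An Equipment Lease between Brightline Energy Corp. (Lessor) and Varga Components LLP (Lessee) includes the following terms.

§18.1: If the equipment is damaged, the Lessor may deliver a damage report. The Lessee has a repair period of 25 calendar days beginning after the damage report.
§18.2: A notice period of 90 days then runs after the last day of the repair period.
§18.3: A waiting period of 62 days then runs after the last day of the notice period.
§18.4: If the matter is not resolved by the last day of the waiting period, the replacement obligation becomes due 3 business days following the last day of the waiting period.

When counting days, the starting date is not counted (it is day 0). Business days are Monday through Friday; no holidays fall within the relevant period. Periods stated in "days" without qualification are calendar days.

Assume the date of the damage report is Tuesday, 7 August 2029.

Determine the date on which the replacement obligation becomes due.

The last day of the repair period: 25 calendar days after 7 August 2029 is 1 September 2029.
Adding 90 calendar days to 1 September 2029 gives 30 November 2029, which is the last day of the notice period.
Adding 62 calendar days to 30 November 2029 gives 31 January 2030, which is the last day of the waiting period.
The date on which the replacement obligation becomes due: counting 3 business days from Thursday, 31 January 2030 (Feb 1, Feb 4, Feb 5, skipping weekends) reaches Tuesday, 5 February 2030.

5 February 2030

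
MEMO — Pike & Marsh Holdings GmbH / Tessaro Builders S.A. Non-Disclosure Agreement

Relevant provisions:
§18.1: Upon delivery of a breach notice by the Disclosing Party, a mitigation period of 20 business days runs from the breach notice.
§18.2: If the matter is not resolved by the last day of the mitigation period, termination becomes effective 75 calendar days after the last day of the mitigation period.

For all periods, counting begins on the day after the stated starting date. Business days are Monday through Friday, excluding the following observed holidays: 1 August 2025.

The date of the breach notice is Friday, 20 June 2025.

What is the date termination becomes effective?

1 October 2025

The last day of the mitigation period: counting 20 business days from Friday, 20 June 2025 (Jun 23, Jun 24, Jun 25, Jun 26, …, Jul 16, Jul 17, Jul 18, skipping weekends) reaches Friday, 18 July 2025.
The date termination becomes effective: 18 July 2025 + 75 days = 1 October 2025.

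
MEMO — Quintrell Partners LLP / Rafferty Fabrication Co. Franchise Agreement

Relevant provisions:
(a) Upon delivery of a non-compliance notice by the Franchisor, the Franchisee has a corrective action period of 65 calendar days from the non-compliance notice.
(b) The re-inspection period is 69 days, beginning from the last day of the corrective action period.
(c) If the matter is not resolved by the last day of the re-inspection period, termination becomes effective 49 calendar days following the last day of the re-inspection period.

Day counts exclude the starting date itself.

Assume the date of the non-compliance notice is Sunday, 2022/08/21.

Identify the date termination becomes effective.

2023/02/20

The last day of the corrective action period: 2022/08/21 + 65 days = 2022/10/25.
The last day of the re-inspection period: 69 calendar days after 2022/10/25 is 2023/01/02.
The date termination becomes effective: 2023/01/02 + 49 days = 2023/02/20.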